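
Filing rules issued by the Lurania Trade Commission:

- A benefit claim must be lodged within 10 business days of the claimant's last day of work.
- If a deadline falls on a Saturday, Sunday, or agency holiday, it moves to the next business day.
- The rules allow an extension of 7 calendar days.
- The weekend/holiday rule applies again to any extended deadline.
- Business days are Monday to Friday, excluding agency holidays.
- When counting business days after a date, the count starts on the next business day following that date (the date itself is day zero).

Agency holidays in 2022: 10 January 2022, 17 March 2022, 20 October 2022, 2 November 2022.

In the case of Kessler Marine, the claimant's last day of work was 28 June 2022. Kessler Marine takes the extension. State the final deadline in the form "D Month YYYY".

19 July 2022

Starting the day after 28 June 2022 and counting 10 business days lands on 12 July 2022.
Since 12 July 2022 is a Tuesday and not a holiday, the date is unchanged.
The 7-calendar-day extension moves the deadline from 12 July 2022 to 19 July 2022.
19 July 2022 (Tuesday) is already a business day.
Deadline: 19 July 2022.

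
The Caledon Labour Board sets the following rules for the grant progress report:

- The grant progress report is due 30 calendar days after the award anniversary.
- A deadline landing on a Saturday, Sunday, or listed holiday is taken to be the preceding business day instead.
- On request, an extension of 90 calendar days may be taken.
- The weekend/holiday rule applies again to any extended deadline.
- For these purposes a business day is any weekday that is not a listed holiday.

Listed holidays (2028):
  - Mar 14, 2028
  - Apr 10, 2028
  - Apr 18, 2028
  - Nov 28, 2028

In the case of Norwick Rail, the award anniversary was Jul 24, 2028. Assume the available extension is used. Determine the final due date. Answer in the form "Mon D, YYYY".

Trigger date Jul 24, 2028 + 30 calendar days = Aug 23, 2028.
Aug 23, 2028 is a Wednesday and not a listed holiday, so it stands.
Applying the 90-calendar-day extension: Aug 23, 2028 + 90 days = Nov 21, 2028.
Nov 21, 2028 falls on a Tuesday, which is a business day, so no adjustment is needed.
Final deadline: Nov 21, 2028.

Nov 21, 2028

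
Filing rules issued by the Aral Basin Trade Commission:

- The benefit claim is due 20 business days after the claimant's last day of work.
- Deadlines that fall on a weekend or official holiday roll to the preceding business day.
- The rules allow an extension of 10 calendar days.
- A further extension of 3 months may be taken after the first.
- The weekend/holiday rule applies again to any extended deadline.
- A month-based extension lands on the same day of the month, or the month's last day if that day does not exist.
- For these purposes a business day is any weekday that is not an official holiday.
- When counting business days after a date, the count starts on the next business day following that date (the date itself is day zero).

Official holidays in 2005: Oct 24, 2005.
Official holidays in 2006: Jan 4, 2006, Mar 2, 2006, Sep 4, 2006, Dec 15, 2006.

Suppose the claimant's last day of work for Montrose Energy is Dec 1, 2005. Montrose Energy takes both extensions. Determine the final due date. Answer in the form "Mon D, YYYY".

Counting 20 business days after Dec 1, 2005 (skipping weekends and listed holidays) reaches Dec 29, 2005.
Dec 29, 2005 is a Thursday and not a listed holiday, so it stands.
Add the 10 calendar-day extension to Dec 29, 2005: Jan 8, 2006.
Because Jan 8, 2006 is a Sunday, the deadline becomes Jan 6, 2006 (Friday).
Applying the 3 months extension: 3 months after Jan 6, 2006 is Apr 6, 2006.
Apr 6, 2006 (Thursday) is already a business day.
Final deadline: Apr 6, 2006.

Apr 6, 2006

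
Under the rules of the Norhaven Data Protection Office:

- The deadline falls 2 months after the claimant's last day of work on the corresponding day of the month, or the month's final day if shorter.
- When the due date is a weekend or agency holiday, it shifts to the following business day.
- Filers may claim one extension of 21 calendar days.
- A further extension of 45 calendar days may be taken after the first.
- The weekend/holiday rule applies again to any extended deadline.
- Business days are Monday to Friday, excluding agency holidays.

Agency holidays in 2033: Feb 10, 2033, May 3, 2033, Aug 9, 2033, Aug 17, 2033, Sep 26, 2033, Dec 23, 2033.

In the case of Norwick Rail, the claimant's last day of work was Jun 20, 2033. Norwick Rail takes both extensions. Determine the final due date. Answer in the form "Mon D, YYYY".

2 months from Jun 20, 2033 is Aug 20, 2033.
Because Aug 20, 2033 is a Saturday, the deadline becomes Aug 22, 2033 (Monday).
With the 21-day extension, Aug 22, 2033 becomes Sep 12, 2033.
Sep 12, 2033 is a Monday and not a listed holiday, so it stands.
Applying the 45-calendar-day extension: Sep 12, 2033 + 45 days = Oct 27, 2033.
Oct 27, 2033 falls on a Thursday, which is a business day, so no adjustment is needed.
Deadline: Oct 27, 2033.

Oct 27, 2033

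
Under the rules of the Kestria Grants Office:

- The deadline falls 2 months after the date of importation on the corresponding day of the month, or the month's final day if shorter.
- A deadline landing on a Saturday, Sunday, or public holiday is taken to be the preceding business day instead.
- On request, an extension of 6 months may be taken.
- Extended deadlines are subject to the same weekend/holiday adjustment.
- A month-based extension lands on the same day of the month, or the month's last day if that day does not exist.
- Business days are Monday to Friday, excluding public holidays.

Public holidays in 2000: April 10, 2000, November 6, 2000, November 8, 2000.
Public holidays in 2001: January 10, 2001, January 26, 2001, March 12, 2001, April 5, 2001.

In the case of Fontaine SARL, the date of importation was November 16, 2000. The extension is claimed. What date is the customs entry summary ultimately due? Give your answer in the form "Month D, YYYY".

2 months after November 16, 2000, on the same day of the month, is January 16, 2001.
January 16, 2001 (Tuesday) is already a business day.
Applying the 6 months extension: 6 months after January 16, 2001 is July 16, 2001.
Since July 16, 2001 is a Monday and not a holiday, the date is unchanged.
The final due date is July 16, 2001.

July 16, 2001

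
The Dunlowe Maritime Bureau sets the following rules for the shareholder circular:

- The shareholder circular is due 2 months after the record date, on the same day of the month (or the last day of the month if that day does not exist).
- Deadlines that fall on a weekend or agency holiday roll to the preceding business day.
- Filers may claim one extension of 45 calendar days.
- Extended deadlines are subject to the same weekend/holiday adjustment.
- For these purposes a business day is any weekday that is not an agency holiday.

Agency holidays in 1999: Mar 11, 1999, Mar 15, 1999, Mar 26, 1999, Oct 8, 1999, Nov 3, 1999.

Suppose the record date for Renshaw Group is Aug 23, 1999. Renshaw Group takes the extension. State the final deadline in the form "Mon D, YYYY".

Dec 6, 1999

2 months after Aug 23, 1999, on the same day of the month, is Oct 23, 1999.
Oct 23, 1999 falls on a Saturday. Rolling to the preceding business day gives Oct 22, 1999, a Friday.
With the 45-day extension, Oct 22, 1999 becomes Dec 6, 1999.
Dec 6, 1999 falls on a Monday, which is a business day, so no adjustment is needed.
Final deadline: Dec 6, 1999.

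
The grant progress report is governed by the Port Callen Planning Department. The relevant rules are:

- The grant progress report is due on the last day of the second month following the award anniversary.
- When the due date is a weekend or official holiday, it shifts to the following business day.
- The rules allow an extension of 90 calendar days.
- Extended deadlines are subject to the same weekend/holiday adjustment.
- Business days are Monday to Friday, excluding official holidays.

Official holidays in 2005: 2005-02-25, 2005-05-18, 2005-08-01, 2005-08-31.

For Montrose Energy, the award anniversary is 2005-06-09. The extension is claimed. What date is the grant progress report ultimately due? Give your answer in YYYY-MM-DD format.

2005-11-30

The second month after 2005-06-09 is August 2005, whose last day is 2005-08-31.
2005-08-31 is a listed holiday; the next business day is 2005-09-01 (Thursday).
Applying the 90-calendar-day extension: 2005-09-01 + 90 days = 2005-11-30.
2005-11-30 is a Wednesday and not a listed holiday, so it stands.
Final deadline: 2005-11-30.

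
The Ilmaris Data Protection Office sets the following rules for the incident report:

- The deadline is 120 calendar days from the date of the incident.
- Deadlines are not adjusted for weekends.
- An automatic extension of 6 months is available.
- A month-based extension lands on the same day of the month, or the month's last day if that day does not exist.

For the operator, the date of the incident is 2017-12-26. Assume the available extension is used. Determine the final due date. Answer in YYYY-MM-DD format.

2018-10-25

Trigger date 2017-12-26 + 120 calendar days = 2018-04-25.
2018-04-25 is a Wednesday; no weekend or holiday adjustment applies.
Applying the 6 months extension: 6 months after 2018-04-25 is 2018-10-25.
2018-10-25 falls on a Thursday. The rules make no weekend/holiday allowance, so it remains 2018-10-25.
The final due date is 2018-10-25.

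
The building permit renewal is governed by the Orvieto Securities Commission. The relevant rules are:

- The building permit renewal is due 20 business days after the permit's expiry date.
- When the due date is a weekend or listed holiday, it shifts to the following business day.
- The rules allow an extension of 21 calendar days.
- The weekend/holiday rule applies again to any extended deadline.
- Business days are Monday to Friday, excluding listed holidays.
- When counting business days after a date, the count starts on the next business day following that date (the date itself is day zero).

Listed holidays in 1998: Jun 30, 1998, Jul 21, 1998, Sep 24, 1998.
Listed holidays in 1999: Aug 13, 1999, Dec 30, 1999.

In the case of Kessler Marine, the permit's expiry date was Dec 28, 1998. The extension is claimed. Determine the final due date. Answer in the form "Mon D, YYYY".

Feb 15, 1999

20 business days after Dec 28, 1998, excluding weekends and holidays, is Jan 25, 1999.
Since Jan 25, 1999 is a Monday and not a holiday, the date is unchanged.
The 21-calendar-day extension moves the deadline from Jan 25, 1999 to Feb 15, 1999.
Feb 15, 1999 is a Monday and not a listed holiday, so it stands.
Deadline: Feb 15, 1999.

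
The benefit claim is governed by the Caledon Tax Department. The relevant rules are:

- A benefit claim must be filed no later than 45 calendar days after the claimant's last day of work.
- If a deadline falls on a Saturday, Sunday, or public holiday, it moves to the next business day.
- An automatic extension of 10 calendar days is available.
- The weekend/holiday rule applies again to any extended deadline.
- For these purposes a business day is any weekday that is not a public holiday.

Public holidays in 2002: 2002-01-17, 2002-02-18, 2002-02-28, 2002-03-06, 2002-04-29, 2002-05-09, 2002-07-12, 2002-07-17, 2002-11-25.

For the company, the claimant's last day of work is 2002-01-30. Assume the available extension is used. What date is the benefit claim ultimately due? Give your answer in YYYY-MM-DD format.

2002-03-28

From 2002-01-30, 45 calendar days later is 2002-03-16.
Because 2002-03-16 is a Saturday, the deadline becomes 2002-03-18 (Monday).
With the 10-day extension, 2002-03-18 becomes 2002-03-28.
Since 2002-03-28 is a Thursday and not a holiday, the date is unchanged.
Final deadline: 2002-03-28.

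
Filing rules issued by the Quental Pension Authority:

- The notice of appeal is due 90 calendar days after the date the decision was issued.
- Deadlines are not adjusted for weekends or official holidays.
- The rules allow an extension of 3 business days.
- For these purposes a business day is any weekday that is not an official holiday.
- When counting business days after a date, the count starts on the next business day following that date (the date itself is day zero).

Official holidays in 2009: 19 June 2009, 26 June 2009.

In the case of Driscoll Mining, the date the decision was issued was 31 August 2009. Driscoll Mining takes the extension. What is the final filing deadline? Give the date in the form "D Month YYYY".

Trigger date 31 August 2009 + 90 calendar days = 29 November 2009.
No adjustment is made for weekends or holidays, so 29 November 2009 stands.
Applying the 3-business-day extension: 3 business days after 29 November 2009 is 2 December 2009.
No adjustment is made for weekends or holidays, so 2 December 2009 stands.
So the filing is due 2 December 2009.

2 December 2009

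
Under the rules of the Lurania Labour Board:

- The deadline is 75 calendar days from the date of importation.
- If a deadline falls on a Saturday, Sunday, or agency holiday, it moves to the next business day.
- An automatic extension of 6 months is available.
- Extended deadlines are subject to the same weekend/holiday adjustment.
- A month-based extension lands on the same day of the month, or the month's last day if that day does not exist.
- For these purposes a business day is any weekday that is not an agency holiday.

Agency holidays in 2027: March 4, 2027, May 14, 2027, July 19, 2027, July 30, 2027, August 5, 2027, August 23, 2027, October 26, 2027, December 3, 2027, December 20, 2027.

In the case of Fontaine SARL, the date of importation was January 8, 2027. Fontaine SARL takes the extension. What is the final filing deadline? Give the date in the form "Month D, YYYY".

From January 8, 2027, 75 calendar days later is March 24, 2027.
March 24, 2027 falls on a Wednesday, which is a business day, so no adjustment is needed.
The 6 months extension carries March 24, 2027 to September 24, 2027.
September 24, 2027 is a Friday and not a listed holiday, so it stands.
Final deadline: September 24, 2027.

September 24, 2027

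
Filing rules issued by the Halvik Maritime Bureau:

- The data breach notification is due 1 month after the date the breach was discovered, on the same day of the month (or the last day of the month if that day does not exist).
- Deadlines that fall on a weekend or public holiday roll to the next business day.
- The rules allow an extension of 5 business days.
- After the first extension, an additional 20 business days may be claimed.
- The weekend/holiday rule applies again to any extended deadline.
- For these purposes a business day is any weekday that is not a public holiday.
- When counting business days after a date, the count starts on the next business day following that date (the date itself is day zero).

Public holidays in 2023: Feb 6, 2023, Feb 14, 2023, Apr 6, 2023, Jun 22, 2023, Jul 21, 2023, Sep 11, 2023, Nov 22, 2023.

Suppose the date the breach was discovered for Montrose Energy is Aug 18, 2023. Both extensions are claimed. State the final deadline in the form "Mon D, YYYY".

Oct 23, 2023

1 month from Aug 18, 2023 is Sep 18, 2023.
Sep 18, 2023 falls on a Monday, which is a business day, so no adjustment is needed.
Applying the 5-business-day extension: 5 business days after Sep 18, 2023 is Sep 25, 2023.
Sep 25, 2023 (Monday) is already a business day.
Applying the 20-business-day extension: 20 business days after Sep 25, 2023 is Oct 23, 2023.
Oct 23, 2023 is a Monday and not a listed holiday, so it stands.
Final deadline: Oct 23, 2023.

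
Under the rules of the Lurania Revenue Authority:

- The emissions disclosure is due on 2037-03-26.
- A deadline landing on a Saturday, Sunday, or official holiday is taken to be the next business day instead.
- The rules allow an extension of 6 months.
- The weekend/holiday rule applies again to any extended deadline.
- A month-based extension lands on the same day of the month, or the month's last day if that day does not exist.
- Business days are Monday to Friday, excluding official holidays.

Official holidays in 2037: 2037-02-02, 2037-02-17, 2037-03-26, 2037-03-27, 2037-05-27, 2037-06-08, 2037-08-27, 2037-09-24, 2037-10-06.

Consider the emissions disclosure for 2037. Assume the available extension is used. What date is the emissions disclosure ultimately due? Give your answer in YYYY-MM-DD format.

The stated deadline is 2037-03-26.
2037-03-26 is a listed holiday, so it moves to the next business day, 2037-03-30 (Monday).
Add 6 months to 2037-03-30: 2037-09-30.
2037-09-30 is a Wednesday and not a listed holiday, so it stands.
Final deadline: 2037-09-30.

2037-09-30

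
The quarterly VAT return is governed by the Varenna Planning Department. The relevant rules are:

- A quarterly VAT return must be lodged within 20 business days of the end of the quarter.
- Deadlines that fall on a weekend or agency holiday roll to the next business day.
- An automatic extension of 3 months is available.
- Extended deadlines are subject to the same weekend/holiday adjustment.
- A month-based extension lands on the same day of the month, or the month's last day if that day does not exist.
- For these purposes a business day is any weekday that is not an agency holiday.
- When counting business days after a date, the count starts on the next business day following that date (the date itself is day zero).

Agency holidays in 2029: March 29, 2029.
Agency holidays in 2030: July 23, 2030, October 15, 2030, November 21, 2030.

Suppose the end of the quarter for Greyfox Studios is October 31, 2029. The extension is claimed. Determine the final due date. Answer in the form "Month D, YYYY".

Counting 20 business days after October 31, 2029 (skipping weekends and listed holidays) reaches November 28, 2029.
November 28, 2029 is a Wednesday and not a listed holiday, so it stands.
Applying the 3 months extension: 3 months after November 28, 2029 is February 28, 2030.
February 28, 2030 is a Thursday and not a listed holiday, so it stands.
The final due date is February 28, 2030.

February 28, 2030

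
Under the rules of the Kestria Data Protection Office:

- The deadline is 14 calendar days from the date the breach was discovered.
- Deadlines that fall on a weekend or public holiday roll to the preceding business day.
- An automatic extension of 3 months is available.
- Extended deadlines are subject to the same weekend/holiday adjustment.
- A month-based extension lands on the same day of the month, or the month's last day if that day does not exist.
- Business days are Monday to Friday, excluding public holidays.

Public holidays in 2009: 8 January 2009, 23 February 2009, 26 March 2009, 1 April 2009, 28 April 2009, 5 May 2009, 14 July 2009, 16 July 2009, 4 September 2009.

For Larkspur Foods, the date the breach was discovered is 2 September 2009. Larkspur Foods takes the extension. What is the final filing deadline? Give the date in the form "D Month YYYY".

16 December 2009

14 calendar days after 2 September 2009 is 16 September 2009.
16 September 2009 is a Wednesday and not a listed holiday, so it stands.
Applying the 3 months extension: 3 months after 16 September 2009 is 16 December 2009.
Since 16 December 2009 is a Wednesday and not a holiday, the date is unchanged.
The final due date is 16 December 2009.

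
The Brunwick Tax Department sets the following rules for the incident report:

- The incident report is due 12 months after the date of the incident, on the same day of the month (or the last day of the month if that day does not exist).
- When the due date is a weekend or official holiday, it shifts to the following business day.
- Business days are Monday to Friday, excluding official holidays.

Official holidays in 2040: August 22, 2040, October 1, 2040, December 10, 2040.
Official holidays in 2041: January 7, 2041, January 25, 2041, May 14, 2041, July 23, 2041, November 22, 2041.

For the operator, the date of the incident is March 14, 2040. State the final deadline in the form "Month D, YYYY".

12 months after March 14, 2040, on the same day of the month, is March 14, 2041.
March 14, 2041 (Thursday) is already a business day.
Final deadline: March 14, 2041.

March 14, 2041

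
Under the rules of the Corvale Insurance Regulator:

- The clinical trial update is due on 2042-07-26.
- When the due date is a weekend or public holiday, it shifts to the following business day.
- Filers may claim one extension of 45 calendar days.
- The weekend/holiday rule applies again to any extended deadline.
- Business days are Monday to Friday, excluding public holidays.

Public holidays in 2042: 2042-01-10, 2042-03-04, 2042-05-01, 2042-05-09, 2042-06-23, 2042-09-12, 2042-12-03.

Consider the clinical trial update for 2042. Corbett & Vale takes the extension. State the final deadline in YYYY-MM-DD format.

2042-09-11

The statutory due date is 2042-07-26.
2042-07-26 falls on a Saturday. Rolling to the next business day gives 2042-07-28, a Monday.
The 45-calendar-day extension moves the deadline from 2042-07-28 to 2042-09-11.
2042-09-11 is a Thursday and not a listed holiday, so it stands.
Final deadline: 2042-09-11.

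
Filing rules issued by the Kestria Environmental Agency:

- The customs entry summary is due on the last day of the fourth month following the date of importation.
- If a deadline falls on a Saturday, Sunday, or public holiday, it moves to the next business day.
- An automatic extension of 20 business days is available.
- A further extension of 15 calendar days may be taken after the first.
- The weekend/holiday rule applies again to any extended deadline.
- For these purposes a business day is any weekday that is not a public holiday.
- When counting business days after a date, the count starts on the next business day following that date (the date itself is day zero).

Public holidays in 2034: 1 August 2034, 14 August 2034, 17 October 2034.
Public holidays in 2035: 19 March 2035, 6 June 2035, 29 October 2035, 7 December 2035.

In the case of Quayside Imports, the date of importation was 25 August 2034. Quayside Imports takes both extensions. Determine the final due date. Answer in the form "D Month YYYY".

13 February 2035

4 months after 25 August 2034 is December 2034; that month ends on 31 December 2034.
Because 31 December 2034 is a Sunday, the deadline becomes 1 January 2035 (Monday).
The 20-business-day extension runs from 1 January 2035 to 29 January 2035.
Since 29 January 2035 is a Monday and not a holiday, the date is unchanged.
The 15-calendar-day extension moves the deadline from 29 January 2035 to 13 February 2035.
Since 13 February 2035 is a Tuesday and not a holiday, the date is unchanged.
The final due date is 13 February 2035.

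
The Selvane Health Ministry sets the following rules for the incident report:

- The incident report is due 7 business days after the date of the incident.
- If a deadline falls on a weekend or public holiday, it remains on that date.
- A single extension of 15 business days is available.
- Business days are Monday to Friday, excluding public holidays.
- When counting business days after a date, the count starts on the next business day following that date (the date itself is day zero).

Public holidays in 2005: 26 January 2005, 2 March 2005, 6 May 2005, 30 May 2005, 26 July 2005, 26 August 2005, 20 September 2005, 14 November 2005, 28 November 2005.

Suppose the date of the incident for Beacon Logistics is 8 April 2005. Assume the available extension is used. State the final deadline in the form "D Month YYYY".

11 May 2005

Starting the day after 8 April 2005 and counting 7 business days lands on 19 April 2005.
No adjustment is made for weekends or holidays, so 19 April 2005 stands.
Applying the 15-business-day extension: 15 business days after 19 April 2005 is 11 May 2005.
11 May 2005 is a Wednesday; no weekend or holiday adjustment applies.
Deadline: 11 May 2005.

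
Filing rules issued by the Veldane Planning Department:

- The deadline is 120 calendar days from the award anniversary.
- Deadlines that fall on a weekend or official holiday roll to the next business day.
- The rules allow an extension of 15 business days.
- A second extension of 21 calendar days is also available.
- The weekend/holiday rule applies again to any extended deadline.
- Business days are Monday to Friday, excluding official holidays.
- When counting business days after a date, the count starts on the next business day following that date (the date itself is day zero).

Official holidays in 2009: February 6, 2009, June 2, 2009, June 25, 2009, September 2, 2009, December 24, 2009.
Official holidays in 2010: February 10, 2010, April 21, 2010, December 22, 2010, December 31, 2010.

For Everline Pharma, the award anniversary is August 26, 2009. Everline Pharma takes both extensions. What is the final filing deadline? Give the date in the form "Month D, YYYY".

From August 26, 2009, 120 calendar days later is December 24, 2009.
Because December 24, 2009 is a listed holiday, the deadline becomes December 25, 2009 (Friday).
Applying the 15-business-day extension: 15 business days after December 25, 2009 is January 15, 2010.
January 15, 2010 (Friday) is already a business day.
Applying the 21-calendar-day extension: January 15, 2010 + 21 days = February 5, 2010.
February 5, 2010 falls on a Friday, which is a business day, so no adjustment is needed.
So the filing is due February 5, 2010.

February 5, 2010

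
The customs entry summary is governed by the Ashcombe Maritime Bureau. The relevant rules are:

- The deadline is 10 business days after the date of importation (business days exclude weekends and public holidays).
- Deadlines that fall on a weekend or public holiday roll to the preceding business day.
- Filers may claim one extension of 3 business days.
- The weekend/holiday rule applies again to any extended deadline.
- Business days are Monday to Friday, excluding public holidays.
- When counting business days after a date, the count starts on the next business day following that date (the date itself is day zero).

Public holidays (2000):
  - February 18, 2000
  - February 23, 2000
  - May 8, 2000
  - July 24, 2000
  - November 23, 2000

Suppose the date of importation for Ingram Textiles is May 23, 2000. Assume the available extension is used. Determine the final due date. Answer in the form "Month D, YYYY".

June 9, 2000

Starting the day after May 23, 2000 and counting 10 business days lands on June 6, 2000.
June 6, 2000 (Tuesday) is already a business day.
Counting 3 further business days from June 6, 2000 reaches June 9, 2000.
June 9, 2000 falls on a Friday, which is a business day, so no adjustment is needed.
The final due date is June 9, 2000.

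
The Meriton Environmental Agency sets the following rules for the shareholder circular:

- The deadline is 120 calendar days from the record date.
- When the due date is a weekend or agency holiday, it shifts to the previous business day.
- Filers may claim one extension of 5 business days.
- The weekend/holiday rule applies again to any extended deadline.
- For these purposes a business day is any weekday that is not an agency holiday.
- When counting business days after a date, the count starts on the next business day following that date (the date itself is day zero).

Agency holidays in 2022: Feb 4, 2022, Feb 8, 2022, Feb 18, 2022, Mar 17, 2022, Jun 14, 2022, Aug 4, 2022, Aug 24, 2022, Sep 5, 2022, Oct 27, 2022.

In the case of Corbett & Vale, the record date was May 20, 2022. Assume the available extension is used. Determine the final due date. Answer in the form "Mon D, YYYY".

Adding 120 calendar days to May 20, 2022 gives Sep 17, 2022.
Sep 17, 2022 is a Saturday; the preceding business day is Sep 16, 2022 (Friday).
Counting 5 further business days from Sep 16, 2022 reaches Sep 23, 2022.
Sep 23, 2022 falls on a Friday, which is a business day, so no adjustment is needed.
So the filing is due Sep 23, 2022.

Sep 23, 2022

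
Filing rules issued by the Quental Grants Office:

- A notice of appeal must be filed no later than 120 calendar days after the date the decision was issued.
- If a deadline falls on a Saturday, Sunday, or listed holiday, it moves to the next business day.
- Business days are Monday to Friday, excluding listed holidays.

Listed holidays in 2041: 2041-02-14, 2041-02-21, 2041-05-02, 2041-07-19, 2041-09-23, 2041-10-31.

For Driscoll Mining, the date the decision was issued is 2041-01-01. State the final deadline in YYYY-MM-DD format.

2041-05-01

Adding 120 calendar days to 2041-01-01 gives 2041-05-01.
2041-05-01 (Wednesday) is already a business day.
The final due date is 2041-05-01.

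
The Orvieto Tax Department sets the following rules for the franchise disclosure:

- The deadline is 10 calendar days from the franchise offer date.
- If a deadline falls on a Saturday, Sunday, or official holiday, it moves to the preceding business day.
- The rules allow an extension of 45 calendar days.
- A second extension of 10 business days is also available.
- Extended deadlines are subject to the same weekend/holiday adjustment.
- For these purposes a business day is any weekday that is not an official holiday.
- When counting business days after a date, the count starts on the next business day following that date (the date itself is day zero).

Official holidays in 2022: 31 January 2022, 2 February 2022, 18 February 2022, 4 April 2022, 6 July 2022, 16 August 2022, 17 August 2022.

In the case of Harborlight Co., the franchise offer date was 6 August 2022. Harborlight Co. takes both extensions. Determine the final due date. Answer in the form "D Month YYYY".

13 October 2022

10 calendar days after 6 August 2022 is 16 August 2022.
Because 16 August 2022 is a listed holiday, the deadline becomes 15 August 2022 (Monday).
Applying the 45-calendar-day extension: 15 August 2022 + 45 days = 29 September 2022.
Since 29 September 2022 is a Thursday and not a holiday, the date is unchanged.
Applying the 10-business-day extension: 10 business days after 29 September 2022 is 13 October 2022.
13 October 2022 (Thursday) is already a business day.
Deadline: 13 October 2022.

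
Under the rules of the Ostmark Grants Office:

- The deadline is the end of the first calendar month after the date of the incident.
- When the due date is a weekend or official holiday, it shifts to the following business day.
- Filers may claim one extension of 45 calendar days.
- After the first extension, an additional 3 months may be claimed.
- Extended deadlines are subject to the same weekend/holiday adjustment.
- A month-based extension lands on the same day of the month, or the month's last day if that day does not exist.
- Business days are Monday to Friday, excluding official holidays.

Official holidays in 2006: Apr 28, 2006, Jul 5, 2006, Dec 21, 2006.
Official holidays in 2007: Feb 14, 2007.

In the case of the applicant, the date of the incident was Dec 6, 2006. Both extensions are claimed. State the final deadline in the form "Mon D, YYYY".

Jun 19, 2007

1 month after Dec 6, 2006 falls in January 2007; the last day of that month is Jan 31, 2007.
Jan 31, 2007 falls on a Wednesday, which is a business day, so no adjustment is needed.
Add the 45 calendar-day extension to Jan 31, 2007: Mar 17, 2007.
Mar 17, 2007 falls on a Saturday. Rolling to the next business day gives Mar 19, 2007, a Monday.
The 3 months extension carries Mar 19, 2007 to Jun 19, 2007.
Jun 19, 2007 is a Tuesday and not a listed holiday, so it stands.
The final due date is Jun 19, 2007.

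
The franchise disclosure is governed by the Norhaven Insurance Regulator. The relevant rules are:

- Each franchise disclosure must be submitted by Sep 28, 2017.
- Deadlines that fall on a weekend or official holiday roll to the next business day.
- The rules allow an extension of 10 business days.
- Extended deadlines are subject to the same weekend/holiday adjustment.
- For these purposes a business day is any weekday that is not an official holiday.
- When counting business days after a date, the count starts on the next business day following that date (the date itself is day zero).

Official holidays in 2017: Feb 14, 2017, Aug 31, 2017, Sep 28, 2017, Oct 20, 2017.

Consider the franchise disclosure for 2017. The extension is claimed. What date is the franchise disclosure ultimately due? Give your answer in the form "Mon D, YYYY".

The stated deadline is Sep 28, 2017.
Sep 28, 2017 is a listed holiday, so it moves to the next business day, Sep 29, 2017 (Friday).
Counting 10 further business days from Sep 29, 2017 reaches Oct 13, 2017.
Oct 13, 2017 is a Friday and not a listed holiday, so it stands.
Final deadline: Oct 13, 2017.

Oct 13, 2017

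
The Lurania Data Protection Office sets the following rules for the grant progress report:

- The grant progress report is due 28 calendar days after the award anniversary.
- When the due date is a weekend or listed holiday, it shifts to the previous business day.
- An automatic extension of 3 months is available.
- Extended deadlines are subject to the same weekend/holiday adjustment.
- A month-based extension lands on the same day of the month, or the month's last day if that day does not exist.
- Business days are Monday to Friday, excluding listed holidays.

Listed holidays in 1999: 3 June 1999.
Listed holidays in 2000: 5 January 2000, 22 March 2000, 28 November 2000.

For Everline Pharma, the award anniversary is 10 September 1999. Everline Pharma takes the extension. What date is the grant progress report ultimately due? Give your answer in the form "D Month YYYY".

7 January 2000

Adding 28 calendar days to 10 September 1999 gives 8 October 1999.
Since 8 October 1999 is a Friday and not a holiday, the date is unchanged.
Add 3 months to 8 October 1999: 8 January 2000.
8 January 2000 falls on a Saturday. Rolling to the preceding business day gives 7 January 2000, a Friday.
So the filing is due 7 January 2000.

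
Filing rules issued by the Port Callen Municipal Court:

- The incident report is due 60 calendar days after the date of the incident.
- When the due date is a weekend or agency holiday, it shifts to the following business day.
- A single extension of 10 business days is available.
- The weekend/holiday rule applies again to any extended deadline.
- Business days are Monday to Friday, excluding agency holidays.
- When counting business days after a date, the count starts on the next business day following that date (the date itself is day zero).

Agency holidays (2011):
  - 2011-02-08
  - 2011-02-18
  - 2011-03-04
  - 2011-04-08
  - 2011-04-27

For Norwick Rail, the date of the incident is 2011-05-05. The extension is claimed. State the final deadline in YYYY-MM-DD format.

2011-07-18

From 2011-05-05, 60 calendar days later is 2011-07-04.
2011-07-04 is a Monday and not a listed holiday, so it stands.
Counting 10 further business days from 2011-07-04 reaches 2011-07-18.
Since 2011-07-18 is a Monday and not a holiday, the date is unchanged.
Final deadline: 2011-07-18.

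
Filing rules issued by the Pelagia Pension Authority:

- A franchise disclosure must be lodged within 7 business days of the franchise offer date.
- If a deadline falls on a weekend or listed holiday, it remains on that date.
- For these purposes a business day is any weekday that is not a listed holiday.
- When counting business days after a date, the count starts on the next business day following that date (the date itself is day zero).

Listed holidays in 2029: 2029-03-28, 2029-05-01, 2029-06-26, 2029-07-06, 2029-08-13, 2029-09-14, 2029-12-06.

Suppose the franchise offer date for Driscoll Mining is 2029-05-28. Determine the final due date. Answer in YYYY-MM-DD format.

7 business days after 2029-05-28, excluding weekends and holidays, is 2029-06-06.
2029-06-06 is a Wednesday; no weekend or holiday adjustment applies.
So the filing is due 2029-06-06.

2029-06-06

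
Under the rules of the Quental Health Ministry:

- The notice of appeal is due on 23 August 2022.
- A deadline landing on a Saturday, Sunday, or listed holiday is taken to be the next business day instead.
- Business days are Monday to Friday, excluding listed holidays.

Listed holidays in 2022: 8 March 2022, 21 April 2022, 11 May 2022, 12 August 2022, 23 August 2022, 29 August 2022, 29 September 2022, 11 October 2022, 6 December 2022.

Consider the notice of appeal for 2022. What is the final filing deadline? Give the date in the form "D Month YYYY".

24 August 2022

The statutory due date is 23 August 2022.
23 August 2022 is a listed holiday, so it moves to the next business day, 24 August 2022 (Wednesday).
So the filing is due 24 August 2022.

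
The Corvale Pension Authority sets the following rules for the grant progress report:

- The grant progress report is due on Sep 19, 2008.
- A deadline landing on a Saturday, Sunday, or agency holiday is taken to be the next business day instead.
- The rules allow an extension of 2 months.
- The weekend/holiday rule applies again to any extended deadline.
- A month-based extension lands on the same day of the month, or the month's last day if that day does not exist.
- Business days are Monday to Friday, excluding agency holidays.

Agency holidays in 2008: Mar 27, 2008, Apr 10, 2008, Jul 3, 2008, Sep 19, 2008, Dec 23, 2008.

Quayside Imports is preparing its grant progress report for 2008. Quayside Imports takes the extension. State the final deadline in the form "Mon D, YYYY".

Nov 24, 2008

Start from the fixed due date, Sep 19, 2008.
Sep 19, 2008 is a listed holiday; the next business day is Sep 22, 2008 (Monday).
Applying the 2 months extension: 2 months after Sep 22, 2008 is Nov 22, 2008.
Nov 22, 2008 falls on a Saturday. Rolling to the next business day gives Nov 24, 2008, a Monday.
So the filing is due Nov 24, 2008.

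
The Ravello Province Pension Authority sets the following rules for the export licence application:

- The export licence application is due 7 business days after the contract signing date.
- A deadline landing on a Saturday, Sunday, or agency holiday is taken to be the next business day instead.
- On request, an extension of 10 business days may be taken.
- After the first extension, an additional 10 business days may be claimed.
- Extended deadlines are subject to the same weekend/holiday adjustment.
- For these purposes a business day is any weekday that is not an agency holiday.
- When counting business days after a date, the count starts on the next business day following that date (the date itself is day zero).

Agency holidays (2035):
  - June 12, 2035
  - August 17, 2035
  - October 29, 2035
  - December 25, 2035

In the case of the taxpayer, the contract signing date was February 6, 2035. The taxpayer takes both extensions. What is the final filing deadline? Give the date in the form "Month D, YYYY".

March 15, 2035

7 business days after February 6, 2035, excluding weekends and holidays, is February 15, 2035.
February 15, 2035 (Thursday) is already a business day.
The 10-business-day extension runs from February 15, 2035 to March 1, 2035.
March 1, 2035 falls on a Thursday, which is a business day, so no adjustment is needed.
Counting 10 further business days from March 1, 2035 reaches March 15, 2035.
March 15, 2035 falls on a Thursday, which is a business day, so no adjustment is needed.
The final due date is March 15, 2035.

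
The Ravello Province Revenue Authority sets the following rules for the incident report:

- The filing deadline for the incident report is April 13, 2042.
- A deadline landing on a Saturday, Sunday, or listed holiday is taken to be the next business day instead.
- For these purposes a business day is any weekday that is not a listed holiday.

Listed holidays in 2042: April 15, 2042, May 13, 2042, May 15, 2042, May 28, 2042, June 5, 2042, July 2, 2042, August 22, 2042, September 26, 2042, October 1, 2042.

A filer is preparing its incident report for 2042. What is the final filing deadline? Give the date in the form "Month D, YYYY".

The stated deadline is April 13, 2042.
April 13, 2042 falls on a Sunday. Rolling to the next business day gives April 14, 2042, a Monday.
Final deadline: April 14, 2042.

April 14, 2042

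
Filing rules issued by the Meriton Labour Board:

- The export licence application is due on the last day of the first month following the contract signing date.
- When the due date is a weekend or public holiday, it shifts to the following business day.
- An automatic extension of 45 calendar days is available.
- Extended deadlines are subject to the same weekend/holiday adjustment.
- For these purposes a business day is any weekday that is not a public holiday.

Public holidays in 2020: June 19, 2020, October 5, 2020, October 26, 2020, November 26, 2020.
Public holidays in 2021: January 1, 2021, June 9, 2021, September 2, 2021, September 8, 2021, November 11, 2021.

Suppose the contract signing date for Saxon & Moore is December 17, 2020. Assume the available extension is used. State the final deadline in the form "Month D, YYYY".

March 18, 2021

The first month after December 17, 2020 is January 2021, whose last day is January 31, 2021.
January 31, 2021 falls on a Sunday. Rolling to the next business day gives February 1, 2021, a Monday.
Add the 45 calendar-day extension to February 1, 2021: March 18, 2021.
March 18, 2021 is a Thursday and not a listed holiday, so it stands.
Final deadline: March 18, 2021.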